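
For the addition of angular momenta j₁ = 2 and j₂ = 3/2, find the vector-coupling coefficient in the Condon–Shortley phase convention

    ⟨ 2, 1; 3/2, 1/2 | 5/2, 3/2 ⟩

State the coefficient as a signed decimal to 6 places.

+√(1/35) ≈ +0.169031

√[6·1!3!2!/7! · 3!1!2!1!4!1!] = √(144/35)
  +(−1)^0/∏(0,1,1,2,2,0)! = 1/4  (running 1/4)
  +(−1)^1/∏(1,0,0,1,3,1)! = -1/6  (running 1/12)
⟨..|..⟩ = √(144/35)·(1/12) = +0.169031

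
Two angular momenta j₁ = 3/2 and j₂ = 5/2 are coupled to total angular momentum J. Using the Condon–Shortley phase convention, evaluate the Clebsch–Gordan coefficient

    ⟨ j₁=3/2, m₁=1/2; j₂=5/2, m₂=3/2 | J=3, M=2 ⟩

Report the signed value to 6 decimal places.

−√(1/12) ≈ -0.288675

j₁+j₂−J=1  J+j₁−j₂=2  J−j₁+j₂=4  j₁+j₂+J+1=8
(j₁±m₁, j₂±m₂, J±M) = (2,1,4,1,5,1)
P² = 48
sum k=0..1:
  [0] +1/24 = 1/24
  [1] −1/12 = -1/12
S = -1/24
C² = P²·S² = 1/12 ; C = -0.288675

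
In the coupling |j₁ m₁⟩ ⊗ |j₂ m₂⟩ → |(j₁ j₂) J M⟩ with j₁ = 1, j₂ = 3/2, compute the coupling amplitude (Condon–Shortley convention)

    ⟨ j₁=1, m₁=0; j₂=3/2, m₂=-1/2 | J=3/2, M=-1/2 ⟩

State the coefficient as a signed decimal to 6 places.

√[4·1!1!2!/5! · 1!1!1!2!1!2!] = √(4/15)
  +(−1)^0/∏(0,1,1,1,0,1)! = 1  (running 1)
  +(−1)^1/∏(1,0,0,0,1,2)! = -1/2  (running 1/2)
⟨..|..⟩ = √(4/15)·(1/2) = +0.258199

+0.258199  (= +√(1/15))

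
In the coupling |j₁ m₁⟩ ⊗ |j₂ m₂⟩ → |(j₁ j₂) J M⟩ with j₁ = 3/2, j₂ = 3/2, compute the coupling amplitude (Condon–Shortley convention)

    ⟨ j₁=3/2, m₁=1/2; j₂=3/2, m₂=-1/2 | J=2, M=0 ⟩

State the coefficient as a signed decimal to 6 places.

+0.500000

triangle: 1!×2!×2!/6! = 4/720
(j±m)!: 2!×1!×1!×2!×2!×2! = 16
prefactor² = (2J+1)×Δ×N² = 4/9
  k=0: +1/(0!×1!×1!×1!×1!×1!) = 1
  k=1: −1/(1!×0!×0!×0!×2!×2!) = -1/4
Σ = 3/4  ⇒  CG² = 4/9×3/4² = 1/4
CG = +√(1/4) = +0.500000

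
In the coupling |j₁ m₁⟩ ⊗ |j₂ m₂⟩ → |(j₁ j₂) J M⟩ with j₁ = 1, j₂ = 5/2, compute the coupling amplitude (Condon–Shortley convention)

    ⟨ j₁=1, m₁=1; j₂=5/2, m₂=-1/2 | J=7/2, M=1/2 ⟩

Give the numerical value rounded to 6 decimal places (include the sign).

+√(2/7) = +0.534522

triangle: 0!×2!×5!/8! = 240/40320
(j±m)!: 2!×0!×2!×3!×4!×3! = 3456
prefactor² = (2J+1)×Δ×N² = 1152/7
  k=0: +1/(0!×0!×0!×2!×2!×3!) = 1/24
Σ = 1/24  ⇒  CG² = 1152/7×1/24² = 2/7
CG = +√(2/7) = +0.534522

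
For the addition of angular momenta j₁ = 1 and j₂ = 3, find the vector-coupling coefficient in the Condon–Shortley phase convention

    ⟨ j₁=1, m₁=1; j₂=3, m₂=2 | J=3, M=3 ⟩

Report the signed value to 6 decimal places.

+0.500000  (= +√(1/4))

√[7·1!1!5!/8! · 2!0!5!1!6!0!] = √(3600)
  +(−1)^0/∏(0,1,0,5,1,0)! = 1/120  (running 1/120)
⟨..|..⟩ = √(3600)·(1/120) = +0.500000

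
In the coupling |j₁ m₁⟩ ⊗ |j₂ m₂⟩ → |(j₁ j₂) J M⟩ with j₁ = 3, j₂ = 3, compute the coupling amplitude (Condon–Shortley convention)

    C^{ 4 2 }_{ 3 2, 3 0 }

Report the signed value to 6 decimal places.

j₁+j₂−J=2  J+j₁−j₂=4  J−j₁+j₂=4  j₁+j₂+J+1=11
(j₁±m₁, j₂±m₂, J±M) = (5,1,3,3,6,2)
P² = 124416/77
sum k=0..1:
  [0] +1/72 = 1/72
  [1] −1/96 = -1/96
S = 1/288
C² = P²·S² = 3/154 ; C = +0.139573

+√(3/154) = +0.139573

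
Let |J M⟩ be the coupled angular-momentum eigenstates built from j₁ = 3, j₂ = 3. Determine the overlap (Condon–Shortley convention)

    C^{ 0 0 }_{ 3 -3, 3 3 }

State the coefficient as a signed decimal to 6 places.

+0.377964  (= +√(1/7))

triangle: 6!×0!×0!/7! = 720/5040
(j±m)!: 0!×6!×6!×0!×0!×0! = 518400
prefactor² = (2J+1)×Δ×N² = 518400/7
  k=6: +1/(6!×0!×0!×0!×0!×0!) = 1/720
Σ = 1/720  ⇒  CG² = 518400/7×1/720² = 1/7
CG = +√(1/7) = +0.377964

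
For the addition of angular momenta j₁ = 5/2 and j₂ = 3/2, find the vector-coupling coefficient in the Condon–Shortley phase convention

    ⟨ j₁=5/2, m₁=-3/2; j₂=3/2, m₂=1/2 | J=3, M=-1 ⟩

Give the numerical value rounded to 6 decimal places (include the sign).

√[7·1!4!2!/8! · 1!4!2!1!2!4!] = √(96/5)
  +(−1)^0/∏(0,1,4,2,0,0)! = 1/48  (running 1/48)
  +(−1)^1/∏(1,0,3,1,1,1)! = -1/6  (running -7/48)
⟨..|..⟩ = √(96/5)·(-7/48) = -0.639010

-0.639010  (= −√(49/120))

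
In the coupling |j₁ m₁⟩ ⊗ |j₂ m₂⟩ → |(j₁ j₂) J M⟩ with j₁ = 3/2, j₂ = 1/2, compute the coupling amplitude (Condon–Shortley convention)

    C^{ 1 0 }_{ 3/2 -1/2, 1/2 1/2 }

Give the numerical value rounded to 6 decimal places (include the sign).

√[3·1!2!0!/4! · 1!2!1!0!1!1!] = √(1/2)
  +(−1)^1/∏(1,0,1,0,1,0)! = -1  (running -1)
⟨..|..⟩ = √(1/2)·(-1) = -0.707107

-0.707107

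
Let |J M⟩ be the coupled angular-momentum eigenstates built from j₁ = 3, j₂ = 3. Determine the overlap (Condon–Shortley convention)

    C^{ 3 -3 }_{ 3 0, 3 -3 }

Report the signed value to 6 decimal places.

√[7·3!3!3!/10! · 3!3!0!6!0!6!] = √(7776)
  +(−1)^0/∏(0,3,3,0,0,3)! = 1/216  (running 1/216)
⟨..|..⟩ = √(7776)·(1/216) = +0.408248

+0.408248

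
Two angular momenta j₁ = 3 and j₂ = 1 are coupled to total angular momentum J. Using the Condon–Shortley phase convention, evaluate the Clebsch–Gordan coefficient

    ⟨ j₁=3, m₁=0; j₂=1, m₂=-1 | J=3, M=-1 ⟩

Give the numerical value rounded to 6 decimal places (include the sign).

+0.707107

triangle: 1!×5!×1!/8! = 120/40320
(j±m)!: 3!×3!×0!×2!×2!×4! = 3456
prefactor² = (2J+1)×Δ×N² = 72
  k=0: +1/(0!×1!×3!×0!×2!×1!) = 1/12
Σ = 1/12  ⇒  CG² = 72×1/12² = 1/2
CG = +√(1/2) = +0.707107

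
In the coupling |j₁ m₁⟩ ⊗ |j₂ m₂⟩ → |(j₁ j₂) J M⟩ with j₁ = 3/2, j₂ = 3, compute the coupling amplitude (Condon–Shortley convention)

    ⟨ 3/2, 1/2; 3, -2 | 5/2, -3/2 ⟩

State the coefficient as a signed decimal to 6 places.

+√(1/14) = +0.267261

triangle: 2!×1!×4!/8! = 48/40320
(j±m)!: 2!×1!×1!×5!×1!×4! = 5760
prefactor² = (2J+1)×Δ×N² = 288/7
  k=0: +1/(0!×2!×1!×1!×0!×3!) = 1/12
  k=1: −1/(1!×1!×0!×0!×1!×4!) = -1/24
Σ = 1/24  ⇒  CG² = 288/7×1/24² = 1/14
CG = +√(1/14) = +0.267261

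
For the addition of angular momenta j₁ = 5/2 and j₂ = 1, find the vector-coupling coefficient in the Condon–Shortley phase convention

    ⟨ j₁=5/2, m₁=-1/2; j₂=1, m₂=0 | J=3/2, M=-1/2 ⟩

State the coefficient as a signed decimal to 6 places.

-0.632456

triangle: 2!*3!*0!/6! = 12/720
(j±m)!: 2!*3!*1!*1!*1!*2! = 24
prefactor² = (2J+1)*Δ*N² = 8/5
  k=1: −1/(1!*1!*2!*0!*1!*0!) = -1/2
Σ = -1/2  ⇒  CG² = 8/5*(-1/2)² = 2/5
CG = −√(2/5) = -0.632456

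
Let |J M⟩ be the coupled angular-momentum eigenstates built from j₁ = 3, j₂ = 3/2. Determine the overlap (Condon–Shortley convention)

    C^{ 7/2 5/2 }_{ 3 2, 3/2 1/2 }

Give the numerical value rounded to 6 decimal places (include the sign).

+√(1/7) = +0.377964

j₁+j₂−J=1  J+j₁−j₂=5  J−j₁+j₂=2  j₁+j₂+J+1=9
(j₁±m₁, j₂±m₂, J±M) = (5,1,2,1,6,1)
P² = 6400/7
sum k=0..1:
  [0] +1/48 = 1/48
  [1] −1/120 = -1/120
S = 1/80
C² = P²·S² = 1/7 ; C = +0.377964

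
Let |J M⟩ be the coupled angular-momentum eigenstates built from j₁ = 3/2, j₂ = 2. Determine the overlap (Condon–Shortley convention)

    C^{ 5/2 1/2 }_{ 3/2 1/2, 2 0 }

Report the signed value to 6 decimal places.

+0.292770

√[6·1!2!3!/7! · 2!1!2!2!3!2!] = √(48/35)
  +(−1)^0/∏(0,1,1,2,1,1)! = 1/2  (running 1/2)
  +(−1)^1/∏(1,0,0,1,2,2)! = -1/4  (running 1/4)
⟨..|..⟩ = √(48/35)·(1/4) = +0.292770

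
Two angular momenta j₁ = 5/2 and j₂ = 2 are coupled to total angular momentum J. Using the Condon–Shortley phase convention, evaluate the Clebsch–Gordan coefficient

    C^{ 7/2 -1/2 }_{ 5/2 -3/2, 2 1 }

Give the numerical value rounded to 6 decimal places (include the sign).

triangle: 1!·4!·3!/9! = 144/362880
(j±m)!: 1!·4!·3!·1!·3!·4! = 20736
prefactor² = (2J+1)·Δ·N² = 2304/35
  k=0: +1/(0!·1!·4!·3!·0!·0!) = 1/144
  k=1: −1/(1!·0!·3!·2!·1!·1!) = -1/12
Σ = -11/144  ⇒  CG² = 2304/35·(-11/144)² = 121/315
CG = −√(121/315) = -0.619780

−√(121/315) ≈ -0.619780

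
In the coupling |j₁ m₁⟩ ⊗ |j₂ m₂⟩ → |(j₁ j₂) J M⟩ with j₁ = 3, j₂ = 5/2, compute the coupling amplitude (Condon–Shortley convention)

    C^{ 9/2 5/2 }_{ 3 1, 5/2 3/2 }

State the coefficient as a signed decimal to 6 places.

triangle: 1!*5!*4!/11! = 2880/39916800
(j±m)!: 4!*2!*4!*1!*7!*2! = 11612160
prefactor² = (2J+1)*Δ*N² = 92160/11
  k=0: +1/(0!*1!*2!*4!*3!*0!) = 1/288
  k=1: −1/(1!*0!*1!*3!*4!*1!) = -1/144
Σ = -1/288  ⇒  CG² = 92160/11*(-1/288)² = 10/99
CG = −√(10/99) = -0.317821

-0.317821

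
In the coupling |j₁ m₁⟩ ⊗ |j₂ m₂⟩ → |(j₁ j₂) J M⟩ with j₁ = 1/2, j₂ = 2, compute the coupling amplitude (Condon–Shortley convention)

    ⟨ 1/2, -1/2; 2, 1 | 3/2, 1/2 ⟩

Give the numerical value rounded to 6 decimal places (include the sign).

−√(3/5) ≈ -0.774597

√[4·1!0!3!/5! · 0!1!3!1!2!1!] = √(12/5)
  +(−1)^1/∏(1,0,0,2,0,1)! = -1/2  (running -1/2)
⟨..|..⟩ = √(12/5)·(-1/2) = -0.774597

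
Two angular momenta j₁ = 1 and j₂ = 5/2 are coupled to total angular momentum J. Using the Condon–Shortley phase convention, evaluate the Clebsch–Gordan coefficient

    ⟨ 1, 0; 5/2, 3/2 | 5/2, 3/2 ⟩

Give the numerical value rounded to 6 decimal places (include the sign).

−√(9/35) = -0.507093

j₁+j₂−J=1  J+j₁−j₂=1  J−j₁+j₂=4  j₁+j₂+J+1=7
(j₁±m₁, j₂±m₂, J±M) = (1,1,4,1,4,1)
P² = 576/35
sum k=0..1:
  [0] +1/24 = 1/24
  [1] −1/6 = -1/6
S = -1/8
C² = P²·S² = 9/35 ; C = -0.507093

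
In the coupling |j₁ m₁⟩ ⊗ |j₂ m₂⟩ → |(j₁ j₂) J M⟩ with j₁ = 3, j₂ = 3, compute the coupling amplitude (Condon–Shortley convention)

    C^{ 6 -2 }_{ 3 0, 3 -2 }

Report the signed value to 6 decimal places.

+0.492366

√[13·0!6!6!/13! · 3!3!1!5!4!8!] = √(49766400/11)
  +(−1)^0/∏(0,0,3,1,3,5)! = 1/4320  (running 1/4320)
⟨..|..⟩ = √(49766400/11)·(1/4320) = +0.492366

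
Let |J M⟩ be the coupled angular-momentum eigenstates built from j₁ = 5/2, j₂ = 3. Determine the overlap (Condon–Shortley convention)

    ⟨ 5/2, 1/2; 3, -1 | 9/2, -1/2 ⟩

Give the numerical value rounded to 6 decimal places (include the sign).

+0.480500

j₁+j₂−J=1  J+j₁−j₂=4  J−j₁+j₂=5  j₁+j₂+J+1=11
(j₁±m₁, j₂±m₂, J±M) = (3,2,2,4,4,5)
P² = 92160/77
sum k=0..1:
  [0] +1/48 = 1/48
  [1] −1/144 = -1/144
S = 1/72
C² = P²·S² = 160/693 ; C = +0.480500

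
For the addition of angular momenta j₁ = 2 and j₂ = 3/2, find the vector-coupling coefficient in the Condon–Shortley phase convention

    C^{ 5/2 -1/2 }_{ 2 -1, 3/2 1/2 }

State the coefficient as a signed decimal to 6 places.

−√(5/14) ≈ -0.597614

√[6·1!3!2!/7! · 1!3!2!1!2!3!] = √(72/35)
  +(−1)^0/∏(0,1,3,2,0,0)! = 1/12  (running 1/12)
  +(−1)^1/∏(1,0,2,1,1,1)! = -1/2  (running -5/12)
⟨..|..⟩ = √(72/35)·(-5/12) = -0.597614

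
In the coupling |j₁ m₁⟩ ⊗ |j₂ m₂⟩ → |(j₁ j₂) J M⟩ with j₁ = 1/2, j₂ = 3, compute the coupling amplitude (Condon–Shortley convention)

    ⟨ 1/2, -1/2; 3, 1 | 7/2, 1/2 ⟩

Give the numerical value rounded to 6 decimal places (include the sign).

+√(3/7) ≈ +0.654654

triangle: 0!·1!·6!/8! = 720/40320
(j±m)!: 0!·1!·4!·2!·4!·3! = 6912
prefactor² = (2J+1)·Δ·N² = 6912/7
  k=0: +1/(0!·0!·1!·4!·0!·2!) = 1/48
Σ = 1/48  ⇒  CG² = 6912/7·1/48² = 3/7
CG = +√(3/7) = +0.654654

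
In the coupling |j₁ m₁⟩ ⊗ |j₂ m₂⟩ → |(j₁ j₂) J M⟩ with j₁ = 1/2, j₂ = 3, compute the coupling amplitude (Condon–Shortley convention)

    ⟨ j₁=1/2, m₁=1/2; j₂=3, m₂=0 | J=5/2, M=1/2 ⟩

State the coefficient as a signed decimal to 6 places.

+√(3/7) = +0.654654

√[6·1!0!5!/7! · 1!0!3!3!3!2!] = √(432/7)
  +(−1)^0/∏(0,1,0,3,0,2)! = 1/12  (running 1/12)
⟨..|..⟩ = √(432/7)·(1/12) = +0.654654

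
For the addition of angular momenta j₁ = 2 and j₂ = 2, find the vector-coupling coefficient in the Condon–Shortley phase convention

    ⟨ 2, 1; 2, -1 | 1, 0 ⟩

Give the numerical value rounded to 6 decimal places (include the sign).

√[3·3!1!1!/6! · 3!1!1!3!1!1!] = √(9/10)
  +(−1)^0/∏(0,3,1,1,0,0)! = 1/6  (running 1/6)
  +(−1)^1/∏(1,2,0,0,1,1)! = -1/2  (running -1/3)
⟨..|..⟩ = √(9/10)·(-1/3) = -0.316228

-0.316228  (= −√(1/10))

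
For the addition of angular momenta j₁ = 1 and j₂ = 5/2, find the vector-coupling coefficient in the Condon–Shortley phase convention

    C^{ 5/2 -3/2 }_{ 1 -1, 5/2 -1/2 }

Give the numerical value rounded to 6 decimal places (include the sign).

√[6·1!1!4!/7! · 0!2!2!3!1!4!] = √(576/35)
  +(−1)^1/∏(1,0,1,1,0,3)! = -1/6  (running -1/6)
⟨..|..⟩ = √(576/35)·(-1/6) = -0.676123

-0.676123  (= −√(16/35))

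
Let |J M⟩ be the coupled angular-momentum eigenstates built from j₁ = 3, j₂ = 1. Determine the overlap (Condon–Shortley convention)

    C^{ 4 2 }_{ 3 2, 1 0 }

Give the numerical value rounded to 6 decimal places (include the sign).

√[9·0!6!2!/9! · 5!1!1!1!6!2!] = √(43200/7)
  +(−1)^0/∏(0,0,1,1,5,1)! = 1/120  (running 1/120)
⟨..|..⟩ = √(43200/7)·(1/120) = +0.654654

+√(3/7) ≈ +0.654654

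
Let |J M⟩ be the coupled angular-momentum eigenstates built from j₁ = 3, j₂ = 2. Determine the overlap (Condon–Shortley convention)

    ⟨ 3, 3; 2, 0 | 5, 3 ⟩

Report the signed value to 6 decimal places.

√[11·0!6!4!/11! · 6!0!2!2!8!2!] = √(1105920)
  +(−1)^0/∏(0,0,0,2,6,2)! = 1/2880  (running 1/2880)
⟨..|..⟩ = √(1105920)·(1/2880) = +0.365148

+0.365148  (= +√(2/15))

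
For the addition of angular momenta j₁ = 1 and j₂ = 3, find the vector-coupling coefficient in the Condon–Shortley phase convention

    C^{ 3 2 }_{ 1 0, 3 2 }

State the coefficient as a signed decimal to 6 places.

−√(1/3) = -0.577350

triangle: 1!·1!·5!/8! = 120/40320
(j±m)!: 1!·1!·5!·1!·5!·1! = 14400
prefactor² = (2J+1)·Δ·N² = 300
  k=0: +1/(0!·1!·1!·5!·0!·0!) = 1/120
  k=1: −1/(1!·0!·0!·4!·1!·1!) = -1/24
Σ = -1/30  ⇒  CG² = 300·(-1/30)² = 1/3
CG = −√(1/3) = -0.577350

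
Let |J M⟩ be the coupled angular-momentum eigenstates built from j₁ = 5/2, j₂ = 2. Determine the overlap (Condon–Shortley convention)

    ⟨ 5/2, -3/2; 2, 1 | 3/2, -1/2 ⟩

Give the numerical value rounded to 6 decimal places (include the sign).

+√(2/105) = +0.138013

triangle: 3!·2!·1!/7! = 12/5040
(j±m)!: 1!·4!·3!·1!·1!·2! = 288
prefactor² = (2J+1)·Δ·N² = 96/35
  k=2: +1/(2!·1!·2!·1!·0!·0!) = 1/4
  k=3: −1/(3!·0!·1!·0!·1!·1!) = -1/6
Σ = 1/12  ⇒  CG² = 96/35·1/12² = 2/105
CG = +√(2/105) = +0.138013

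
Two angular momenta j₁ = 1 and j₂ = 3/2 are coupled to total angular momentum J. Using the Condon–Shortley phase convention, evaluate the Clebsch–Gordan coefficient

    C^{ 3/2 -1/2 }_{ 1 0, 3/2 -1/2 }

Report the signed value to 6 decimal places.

+√(1/15) ≈ +0.258199

√[4·1!1!2!/5! · 1!1!1!2!1!2!] = √(4/15)
  +(−1)^0/∏(0,1,1,1,0,1)! = 1  (running 1)
  +(−1)^1/∏(1,0,0,0,1,2)! = -1/2  (running 1/2)
⟨..|..⟩ = √(4/15)·(1/2) = +0.258199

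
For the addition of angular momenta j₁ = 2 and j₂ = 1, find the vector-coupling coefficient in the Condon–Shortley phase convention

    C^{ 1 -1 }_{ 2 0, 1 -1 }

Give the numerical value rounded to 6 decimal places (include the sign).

+√(1/10) = +0.316228

√[3·2!2!0!/5! · 2!2!0!2!0!2!] = √(8/5)
  +(−1)^0/∏(0,2,2,0,0,0)! = 1/4  (running 1/4)
⟨..|..⟩ = √(8/5)·(1/4) = +0.316228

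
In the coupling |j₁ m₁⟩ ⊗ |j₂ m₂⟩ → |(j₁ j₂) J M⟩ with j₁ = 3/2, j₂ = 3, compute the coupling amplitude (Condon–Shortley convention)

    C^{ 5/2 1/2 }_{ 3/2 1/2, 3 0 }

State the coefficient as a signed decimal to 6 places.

√[6·2!1!4!/8! · 2!1!3!3!3!2!] = √(216/35)
  +(−1)^0/∏(0,2,1,3,0,1)! = 1/12  (running 1/12)
  +(−1)^1/∏(1,1,0,2,1,2)! = -1/4  (running -1/6)
⟨..|..⟩ = √(216/35)·(-1/6) = -0.414039

−√(6/35) ≈ -0.414039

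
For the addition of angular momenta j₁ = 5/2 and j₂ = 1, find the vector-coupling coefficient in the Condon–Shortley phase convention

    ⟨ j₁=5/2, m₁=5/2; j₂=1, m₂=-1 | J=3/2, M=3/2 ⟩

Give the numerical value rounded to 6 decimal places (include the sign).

+0.816497  (= +√(2/3))

j₁+j₂−J=2  J+j₁−j₂=3  J−j₁+j₂=0  j₁+j₂+J+1=6
(j₁±m₁, j₂±m₂, J±M) = (5,0,0,2,3,0)
P² = 96
sum k=0..0:
  [0] +1/12 = 1/12
S = 1/12
C² = P²·S² = 2/3 ; C = +0.816497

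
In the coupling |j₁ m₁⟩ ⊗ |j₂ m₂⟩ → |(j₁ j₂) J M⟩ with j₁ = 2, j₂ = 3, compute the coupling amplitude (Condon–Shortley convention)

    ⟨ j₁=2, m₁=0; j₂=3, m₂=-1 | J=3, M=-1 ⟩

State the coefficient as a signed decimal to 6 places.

−√(3/20) = -0.387298

√[7·2!2!4!/9! · 2!2!2!4!2!4!] = √(256/15)
  +(−1)^0/∏(0,2,2,2,0,2)! = 1/16  (running 1/16)
  +(−1)^1/∏(1,1,1,1,1,3)! = -1/6  (running -5/48)
  +(−1)^2/∏(2,0,0,0,2,4)! = 1/96  (running -3/32)
⟨..|..⟩ = √(256/15)·(-3/32) = -0.387298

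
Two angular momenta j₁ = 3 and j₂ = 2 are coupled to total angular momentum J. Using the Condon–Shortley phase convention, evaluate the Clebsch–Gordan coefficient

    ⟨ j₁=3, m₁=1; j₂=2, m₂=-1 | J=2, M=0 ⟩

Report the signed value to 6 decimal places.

√[5·3!3!1!/8! · 4!2!1!3!2!2!] = √(36/7)
  +(−1)^0/∏(0,3,2,1,1,0)! = 1/12  (running 1/12)
  +(−1)^1/∏(1,2,1,0,2,1)! = -1/4  (running -1/6)
⟨..|..⟩ = √(36/7)·(-1/6) = -0.377964

−√(1/7) ≈ -0.377964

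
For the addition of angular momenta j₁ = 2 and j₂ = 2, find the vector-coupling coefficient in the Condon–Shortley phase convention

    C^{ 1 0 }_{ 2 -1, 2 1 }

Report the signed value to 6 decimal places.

√[3·3!1!1!/6! · 1!3!3!1!1!1!] = √(9/10)
  +(−1)^2/∏(2,1,1,1,0,0)! = 1/2  (running 1/2)
  +(−1)^3/∏(3,0,0,0,1,1)! = -1/6  (running 1/3)
⟨..|..⟩ = √(9/10)·(1/3) = +0.316228

+√(1/10) = +0.316228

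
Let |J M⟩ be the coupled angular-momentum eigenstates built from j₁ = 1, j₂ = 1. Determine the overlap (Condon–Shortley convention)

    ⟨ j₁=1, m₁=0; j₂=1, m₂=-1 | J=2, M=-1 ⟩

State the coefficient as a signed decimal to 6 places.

√[5·0!2!2!/5! · 1!1!0!2!1!3!] = √(2)
  +(−1)^0/∏(0,0,1,0,1,2)! = 1/2  (running 1/2)
⟨..|..⟩ = √(2)·(1/2) = +0.707107

+√(1/2) ≈ +0.707107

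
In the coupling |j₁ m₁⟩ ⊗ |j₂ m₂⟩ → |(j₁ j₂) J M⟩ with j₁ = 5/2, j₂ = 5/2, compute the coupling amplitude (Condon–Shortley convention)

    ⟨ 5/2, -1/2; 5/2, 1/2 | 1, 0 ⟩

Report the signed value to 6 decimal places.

+√(1/70) = +0.119523

√[3·4!1!1!/7! · 2!3!3!2!1!1!] = √(72/35)
  +(−1)^2/∏(2,2,1,1,0,0)! = 1/4  (running 1/4)
  +(−1)^3/∏(3,1,0,0,1,1)! = -1/6  (running 1/12)
⟨..|..⟩ = √(72/35)·(1/12) = +0.119523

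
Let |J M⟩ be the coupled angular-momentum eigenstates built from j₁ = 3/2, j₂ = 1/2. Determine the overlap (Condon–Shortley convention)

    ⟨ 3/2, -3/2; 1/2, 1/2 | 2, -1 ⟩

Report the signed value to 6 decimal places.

triangle: 0!*3!*1!/5! = 6/120
(j±m)!: 0!*3!*1!*0!*1!*3! = 36
prefactor² = (2J+1)*Δ*N² = 9
  k=0: +1/(0!*0!*3!*1!*0!*0!) = 1/6
Σ = 1/6  ⇒  CG² = 9*1/6² = 1/4
CG = +√(1/4) = +0.500000

+0.500000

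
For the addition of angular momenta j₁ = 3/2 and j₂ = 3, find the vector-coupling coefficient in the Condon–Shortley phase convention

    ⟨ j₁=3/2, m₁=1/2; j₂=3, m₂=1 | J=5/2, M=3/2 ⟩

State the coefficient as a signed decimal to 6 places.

triangle: 2!·1!·4!/8! = 48/40320
(j±m)!: 2!·1!·4!·2!·4!·1! = 2304
prefactor² = (2J+1)·Δ·N² = 576/35
  k=0: +1/(0!·2!·1!·4!·0!·0!) = 1/48
  k=1: −1/(1!·1!·0!·3!·1!·1!) = -1/6
Σ = -7/48  ⇒  CG² = 576/35·(-7/48)² = 7/20
CG = −√(7/20) = -0.591608

−√(7/20) = -0.591608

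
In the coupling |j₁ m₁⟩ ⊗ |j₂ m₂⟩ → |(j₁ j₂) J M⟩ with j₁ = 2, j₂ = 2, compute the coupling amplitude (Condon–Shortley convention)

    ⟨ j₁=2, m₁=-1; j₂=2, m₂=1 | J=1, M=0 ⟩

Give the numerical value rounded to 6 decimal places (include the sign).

+0.316228  (= +√(1/10))

j₁+j₂−J=3  J+j₁−j₂=1  J−j₁+j₂=1  j₁+j₂+J+1=6
(j₁±m₁, j₂±m₂, J±M) = (1,3,3,1,1,1)
P² = 9/10
sum k=2..3:
  [2] +1/2 = 1/2
  [3] −1/6 = -1/6
S = 1/3
C² = P²·S² = 1/10 ; C = +0.316228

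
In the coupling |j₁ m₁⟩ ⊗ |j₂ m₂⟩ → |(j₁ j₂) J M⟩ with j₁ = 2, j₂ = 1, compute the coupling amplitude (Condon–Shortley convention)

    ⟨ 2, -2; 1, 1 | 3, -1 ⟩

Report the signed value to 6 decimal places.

j₁+j₂−J=0  J+j₁−j₂=4  J−j₁+j₂=2  j₁+j₂+J+1=7
(j₁±m₁, j₂±m₂, J±M) = (0,4,2,0,2,4)
P² = 768/5
sum k=0..0:
  [0] +1/48 = 1/48
S = 1/48
C² = P²·S² = 1/15 ; C = +0.258199

+√(1/15) ≈ +0.258199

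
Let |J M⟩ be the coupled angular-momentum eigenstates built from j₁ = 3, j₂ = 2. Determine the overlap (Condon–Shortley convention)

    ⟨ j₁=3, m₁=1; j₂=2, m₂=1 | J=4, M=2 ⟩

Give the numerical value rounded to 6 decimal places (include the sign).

√[9·1!5!3!/10! · 4!2!3!1!6!2!] = √(5184/7)
  +(−1)^0/∏(0,1,2,3,3,0)! = 1/72  (running 1/72)
  +(−1)^1/∏(1,0,1,2,4,1)! = -1/48  (running -1/144)
⟨..|..⟩ = √(5184/7)·(-1/144) = -0.188982

−√(1/28) ≈ -0.188982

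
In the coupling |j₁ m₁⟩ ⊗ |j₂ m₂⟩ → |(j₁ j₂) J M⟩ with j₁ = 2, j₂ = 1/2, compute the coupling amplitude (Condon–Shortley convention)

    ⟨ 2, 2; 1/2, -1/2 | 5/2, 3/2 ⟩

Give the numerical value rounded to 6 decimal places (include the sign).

+√(1/5) = +0.447214

√[6·0!4!1!/6! · 4!0!0!1!4!1!] = √(576/5)
  +(−1)^0/∏(0,0,0,0,4,1)! = 1/24  (running 1/24)
⟨..|..⟩ = √(576/5)·(1/24) = +0.447214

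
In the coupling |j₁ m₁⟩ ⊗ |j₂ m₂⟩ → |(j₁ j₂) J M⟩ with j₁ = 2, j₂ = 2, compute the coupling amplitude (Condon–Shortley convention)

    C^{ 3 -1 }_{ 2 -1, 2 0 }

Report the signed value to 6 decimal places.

-0.447214  (= −√(1/5))

j₁+j₂−J=1  J+j₁−j₂=3  J−j₁+j₂=3  j₁+j₂+J+1=8
(j₁±m₁, j₂±m₂, J±M) = (1,3,2,2,2,4)
P² = 36/5
sum k=0..1:
  [0] +1/12 = 1/12
  [1] −1/4 = -1/4
S = -1/6
C² = P²·S² = 1/5 ; C = -0.447214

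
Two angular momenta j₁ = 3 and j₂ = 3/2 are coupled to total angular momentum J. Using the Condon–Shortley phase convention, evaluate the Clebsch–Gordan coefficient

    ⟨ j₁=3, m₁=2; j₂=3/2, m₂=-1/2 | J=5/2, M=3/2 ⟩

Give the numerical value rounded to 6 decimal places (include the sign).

+√(1/14) = +0.267261

√[6·2!4!1!/8! · 5!1!1!2!4!1!] = √(288/7)
  +(−1)^0/∏(0,2,1,1,3,0)! = 1/12  (running 1/12)
  +(−1)^1/∏(1,1,0,0,4,1)! = -1/24  (running 1/24)
⟨..|..⟩ = √(288/7)·(1/24) = +0.267261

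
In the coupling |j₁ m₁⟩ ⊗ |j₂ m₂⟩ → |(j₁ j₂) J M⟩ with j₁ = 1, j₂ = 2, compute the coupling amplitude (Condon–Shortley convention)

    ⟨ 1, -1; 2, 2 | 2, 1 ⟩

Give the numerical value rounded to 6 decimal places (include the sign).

√[5·1!1!3!/6! · 0!2!4!0!3!1!] = √(12)
  +(−1)^1/∏(1,0,1,3,0,0)! = -1/6  (running -1/6)
⟨..|..⟩ = √(12)·(-1/6) = -0.577350

-0.577350  (= −√(1/3))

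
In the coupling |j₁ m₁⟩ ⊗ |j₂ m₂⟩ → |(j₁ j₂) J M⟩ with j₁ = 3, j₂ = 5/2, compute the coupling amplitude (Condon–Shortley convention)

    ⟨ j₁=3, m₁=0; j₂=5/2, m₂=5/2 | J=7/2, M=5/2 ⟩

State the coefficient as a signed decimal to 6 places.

+√(8/21) ≈ +0.617213

√[8·2!4!3!/10! · 3!3!5!0!6!1!] = √(13824/7)
  +(−1)^2/∏(2,0,1,3,3,0)! = 1/72  (running 1/72)
⟨..|..⟩ = √(13824/7)·(1/72) = +0.617213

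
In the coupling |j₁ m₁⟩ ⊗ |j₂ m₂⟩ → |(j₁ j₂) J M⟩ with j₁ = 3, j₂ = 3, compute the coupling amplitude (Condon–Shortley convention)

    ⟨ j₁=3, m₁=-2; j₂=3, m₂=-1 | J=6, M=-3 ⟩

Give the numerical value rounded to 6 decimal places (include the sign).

+0.639602  (= +√(9/22))

√[13·0!6!6!/13! · 1!5!2!4!3!9!] = √(149299200/11)
  +(−1)^0/∏(0,0,5,2,1,4)! = 1/5760  (running 1/5760)
⟨..|..⟩ = √(149299200/11)·(1/5760) = +0.639602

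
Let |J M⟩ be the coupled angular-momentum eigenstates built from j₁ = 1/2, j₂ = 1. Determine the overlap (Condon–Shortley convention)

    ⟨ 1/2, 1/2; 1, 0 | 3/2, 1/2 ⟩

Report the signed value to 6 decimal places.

j₁+j₂−J=0  J+j₁−j₂=1  J−j₁+j₂=2  j₁+j₂+J+1=4
(j₁±m₁, j₂±m₂, J±M) = (1,0,1,1,2,1)
P² = 2/3
sum k=0..0:
  [0] +1/1 = 1
S = 1
C² = P²·S² = 2/3 ; C = +0.816497

+0.816497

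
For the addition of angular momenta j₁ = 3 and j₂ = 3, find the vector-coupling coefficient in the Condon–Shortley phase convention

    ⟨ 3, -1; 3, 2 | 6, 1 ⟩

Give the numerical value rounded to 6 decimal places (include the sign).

j₁+j₂−J=0  J+j₁−j₂=6  J−j₁+j₂=6  j₁+j₂+J+1=13
(j₁±m₁, j₂±m₂, J±M) = (2,4,5,1,7,5)
P² = 41472000/11
sum k=0..0:
  [0] +1/5760 = 1/5760
S = 1/5760
C² = P²·S² = 5/44 ; C = +0.337100

+√(5/44) ≈ +0.337100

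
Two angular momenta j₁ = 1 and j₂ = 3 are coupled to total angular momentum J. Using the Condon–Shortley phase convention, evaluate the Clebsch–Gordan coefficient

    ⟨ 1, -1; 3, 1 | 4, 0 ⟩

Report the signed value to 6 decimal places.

+0.462910  (= +√(3/14))

triangle: 0!×2!×6!/9! = 1440/362880
(j±m)!: 0!×2!×4!×2!×4!×4! = 55296
prefactor² = (2J+1)×Δ×N² = 13824/7
  k=0: +1/(0!×0!×2!×4!×0!×2!) = 1/96
Σ = 1/96  ⇒  CG² = 13824/7×1/96² = 3/14
CG = +√(3/14) = +0.462910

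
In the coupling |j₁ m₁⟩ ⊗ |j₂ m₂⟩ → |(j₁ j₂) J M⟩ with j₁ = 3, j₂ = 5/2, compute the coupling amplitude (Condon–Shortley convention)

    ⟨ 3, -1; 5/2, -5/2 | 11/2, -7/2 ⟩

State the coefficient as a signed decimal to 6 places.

+√(3/11) = +0.522233

j₁+j₂−J=0  J+j₁−j₂=6  J−j₁+j₂=5  j₁+j₂+J+1=12
(j₁±m₁, j₂±m₂, J±M) = (2,4,0,5,2,9)
P² = 99532800/11
sum k=0..0:
  [0] +1/5760 = 1/5760
S = 1/5760
C² = P²·S² = 3/11 ; C = +0.522233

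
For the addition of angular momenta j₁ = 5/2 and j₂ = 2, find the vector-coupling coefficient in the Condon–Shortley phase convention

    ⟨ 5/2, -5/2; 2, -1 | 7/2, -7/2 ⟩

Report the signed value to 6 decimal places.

-0.745356  (= −√(5/9))

√[8·1!4!3!/9! · 0!5!1!3!0!7!] = √(11520)
  +(−1)^1/∏(1,0,4,0,0,3)! = -1/144  (running -1/144)
⟨..|..⟩ = √(11520)·(-1/144) = -0.745356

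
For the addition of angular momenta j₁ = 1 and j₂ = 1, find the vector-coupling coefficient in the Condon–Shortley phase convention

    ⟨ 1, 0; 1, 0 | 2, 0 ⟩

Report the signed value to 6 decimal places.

+0.816497

√[5·0!2!2!/5! · 1!1!1!1!2!2!] = √(2/3)
  +(−1)^0/∏(0,0,1,1,1,1)! = 1  (running 1)
⟨..|..⟩ = √(2/3)·(1) = +0.816497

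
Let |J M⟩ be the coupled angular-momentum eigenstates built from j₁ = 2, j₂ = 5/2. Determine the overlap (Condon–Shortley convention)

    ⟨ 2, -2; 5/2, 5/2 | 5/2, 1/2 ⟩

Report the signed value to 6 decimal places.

triangle: 2!×2!×3!/8! = 24/40320
(j±m)!: 0!×4!×5!×0!×3!×2! = 34560
prefactor² = (2J+1)×Δ×N² = 864/7
  k=2: +1/(2!×0!×2!×3!×0!×0!) = 1/24
Σ = 1/24  ⇒  CG² = 864/7×1/24² = 3/14
CG = +√(3/14) = +0.462910

+0.462910  (= +√(3/14))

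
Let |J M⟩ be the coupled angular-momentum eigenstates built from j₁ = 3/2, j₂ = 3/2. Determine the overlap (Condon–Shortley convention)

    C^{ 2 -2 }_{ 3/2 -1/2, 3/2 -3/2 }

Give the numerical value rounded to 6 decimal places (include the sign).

j₁+j₂−J=1  J+j₁−j₂=2  J−j₁+j₂=2  j₁+j₂+J+1=6
(j₁±m₁, j₂±m₂, J±M) = (1,2,0,3,0,4)
P² = 8
sum k=0..0:
  [0] +1/4 = 1/4
S = 1/4
C² = P²·S² = 1/2 ; C = +0.707107

+√(1/2) ≈ +0.707107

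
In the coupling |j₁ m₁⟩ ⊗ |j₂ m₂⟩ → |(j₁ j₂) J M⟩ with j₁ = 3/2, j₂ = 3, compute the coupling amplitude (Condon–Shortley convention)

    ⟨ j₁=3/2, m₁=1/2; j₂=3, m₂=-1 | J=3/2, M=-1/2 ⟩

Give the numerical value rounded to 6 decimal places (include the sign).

−√(12/35) ≈ -0.585540

triangle: 3!·0!·3!/7! = 36/5040
(j±m)!: 2!·1!·2!·4!·1!·2! = 192
prefactor² = (2J+1)·Δ·N² = 192/35
  k=1: −1/(1!·2!·0!·1!·0!·2!) = -1/4
Σ = -1/4  ⇒  CG² = 192/35·(-1/4)² = 12/35
CG = −√(12/35) = -0.585540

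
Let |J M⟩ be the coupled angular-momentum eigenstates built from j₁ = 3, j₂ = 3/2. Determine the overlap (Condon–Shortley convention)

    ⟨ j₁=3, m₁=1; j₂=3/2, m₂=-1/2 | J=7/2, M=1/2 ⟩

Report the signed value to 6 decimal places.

j₁+j₂−J=1  J+j₁−j₂=5  J−j₁+j₂=2  j₁+j₂+J+1=9
(j₁±m₁, j₂±m₂, J±M) = (4,2,1,2,4,3)
P² = 512/7
sum k=0..1:
  [0] +1/12 = 1/12
  [1] −1/48 = -1/48
S = 1/16
C² = P²·S² = 2/7 ; C = +0.534522

+0.534522  (= +√(2/7))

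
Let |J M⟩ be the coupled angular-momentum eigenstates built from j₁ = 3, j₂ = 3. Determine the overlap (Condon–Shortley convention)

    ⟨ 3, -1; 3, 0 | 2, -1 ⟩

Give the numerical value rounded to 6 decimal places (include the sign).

√[5·4!2!2!/9! · 2!4!3!3!1!3!] = √(96/7)
  +(−1)^2/∏(2,2,2,1,0,1)! = 1/8  (running 1/8)
  +(−1)^3/∏(3,1,1,0,1,2)! = -1/12  (running 1/24)
⟨..|..⟩ = √(96/7)·(1/24) = +0.154303

+√(1/42) = +0.154303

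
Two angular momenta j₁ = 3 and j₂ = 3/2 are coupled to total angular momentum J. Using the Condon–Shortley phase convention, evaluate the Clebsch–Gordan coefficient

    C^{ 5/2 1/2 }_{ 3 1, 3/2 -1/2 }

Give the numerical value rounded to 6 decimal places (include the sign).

j₁+j₂−J=2  J+j₁−j₂=4  J−j₁+j₂=1  j₁+j₂+J+1=8
(j₁±m₁, j₂±m₂, J±M) = (4,2,1,2,3,2)
P² = 288/35
sum k=0..1:
  [0] +1/8 = 1/8
  [1] −1/6 = -1/6
S = -1/24
C² = P²·S² = 1/70 ; C = -0.119523

-0.119523  (= −√(1/70))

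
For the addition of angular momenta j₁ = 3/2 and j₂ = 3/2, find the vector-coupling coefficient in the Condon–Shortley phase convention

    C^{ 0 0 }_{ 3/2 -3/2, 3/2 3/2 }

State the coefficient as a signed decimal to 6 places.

triangle: 3!*0!*0!/4! = 6/24
(j±m)!: 0!*3!*3!*0!*0!*0! = 36
prefactor² = (2J+1)*Δ*N² = 9
  k=3: −1/(3!*0!*0!*0!*0!*0!) = -1/6
Σ = -1/6  ⇒  CG² = 9*(-1/6)² = 1/4
CG = −√(1/4) = -0.500000

−√(1/4) = -0.500000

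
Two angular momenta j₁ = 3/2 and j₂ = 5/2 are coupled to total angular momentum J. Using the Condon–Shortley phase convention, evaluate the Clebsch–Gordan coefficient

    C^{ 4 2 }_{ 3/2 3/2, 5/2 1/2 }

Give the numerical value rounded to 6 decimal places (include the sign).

triangle: 0!×3!×5!/9! = 720/362880
(j±m)!: 3!×0!×3!×2!×6!×2! = 103680
prefactor² = (2J+1)×Δ×N² = 12960/7
  k=0: +1/(0!×0!×0!×3!×3!×2!) = 1/72
Σ = 1/72  ⇒  CG² = 12960/7×1/72² = 5/14
CG = +√(5/14) = +0.597614

+0.597614  (= +√(5/14))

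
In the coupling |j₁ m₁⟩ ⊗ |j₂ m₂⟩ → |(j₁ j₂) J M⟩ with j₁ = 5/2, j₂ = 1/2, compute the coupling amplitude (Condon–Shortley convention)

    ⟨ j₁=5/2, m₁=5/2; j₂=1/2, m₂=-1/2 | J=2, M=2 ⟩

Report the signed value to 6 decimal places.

+0.912871  (= +√(5/6))

triangle: 1!×4!×0!/6! = 24/720
(j±m)!: 5!×0!×0!×1!×4!×0! = 2880
prefactor² = (2J+1)×Δ×N² = 480
  k=0: +1/(0!×1!×0!×0!×4!×0!) = 1/24
Σ = 1/24  ⇒  CG² = 480×1/24² = 5/6
CG = +√(5/6) = +0.912871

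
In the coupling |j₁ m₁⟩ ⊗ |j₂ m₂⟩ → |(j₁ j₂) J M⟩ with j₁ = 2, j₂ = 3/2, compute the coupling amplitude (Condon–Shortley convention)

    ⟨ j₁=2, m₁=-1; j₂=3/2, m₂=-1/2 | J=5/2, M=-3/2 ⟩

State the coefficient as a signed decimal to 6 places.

−√(1/35) = -0.169031

√[6·1!3!2!/7! · 1!3!1!2!1!4!] = √(144/35)
  +(−1)^0/∏(0,1,3,1,0,1)! = 1/6  (running 1/6)
  +(−1)^1/∏(1,0,2,0,1,2)! = -1/4  (running -1/12)
⟨..|..⟩ = √(144/35)·(-1/12) = -0.169031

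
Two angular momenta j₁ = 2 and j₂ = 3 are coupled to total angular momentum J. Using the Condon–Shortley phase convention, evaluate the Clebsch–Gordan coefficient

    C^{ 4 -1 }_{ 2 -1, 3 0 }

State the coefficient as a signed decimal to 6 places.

−√(3/14) ≈ -0.462910

triangle: 1!·3!·5!/10! = 720/3628800
(j±m)!: 1!·3!·3!·3!·3!·5! = 155520
prefactor² = (2J+1)·Δ·N² = 1944/7
  k=0: +1/(0!·1!·3!·3!·0!·2!) = 1/72
  k=1: −1/(1!·0!·2!·2!·1!·3!) = -1/24
Σ = -1/36  ⇒  CG² = 1944/7·(-1/36)² = 3/14
CG = −√(3/14) = -0.462910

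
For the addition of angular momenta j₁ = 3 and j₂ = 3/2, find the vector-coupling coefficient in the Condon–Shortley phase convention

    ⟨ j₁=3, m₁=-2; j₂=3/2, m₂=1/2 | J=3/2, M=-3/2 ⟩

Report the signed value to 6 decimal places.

+0.534522  (= +√(2/7))

√[4·3!3!0!/7! · 1!5!2!1!0!3!] = √(288/7)
  +(−1)^2/∏(2,1,3,0,0,0)! = 1/12  (running 1/12)
⟨..|..⟩ = √(288/7)·(1/12) = +0.534522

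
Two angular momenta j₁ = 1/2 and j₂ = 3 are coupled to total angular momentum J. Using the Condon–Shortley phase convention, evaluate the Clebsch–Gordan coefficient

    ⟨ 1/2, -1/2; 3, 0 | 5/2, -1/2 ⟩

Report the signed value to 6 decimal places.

√[6·1!0!5!/7! · 0!1!3!3!2!3!] = √(432/7)
  +(−1)^1/∏(1,0,0,2,0,3)! = -1/12  (running -1/12)
⟨..|..⟩ = √(432/7)·(-1/12) = -0.654654

−√(3/7) = -0.654654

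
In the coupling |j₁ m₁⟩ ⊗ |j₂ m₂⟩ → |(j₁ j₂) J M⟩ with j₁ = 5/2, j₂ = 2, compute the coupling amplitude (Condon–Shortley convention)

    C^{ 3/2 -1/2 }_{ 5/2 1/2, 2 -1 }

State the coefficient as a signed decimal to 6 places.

triangle: 3!·2!·1!/7! = 12/5040
(j±m)!: 3!·2!·1!·3!·1!·2! = 144
prefactor² = (2J+1)·Δ·N² = 48/35
  k=0: +1/(0!·3!·2!·1!·0!·0!) = 1/12
  k=1: −1/(1!·2!·1!·0!·1!·1!) = -1/2
Σ = -5/12  ⇒  CG² = 48/35·(-5/12)² = 5/21
CG = −√(5/21) = -0.487950

-0.487950  (= −√(5/21))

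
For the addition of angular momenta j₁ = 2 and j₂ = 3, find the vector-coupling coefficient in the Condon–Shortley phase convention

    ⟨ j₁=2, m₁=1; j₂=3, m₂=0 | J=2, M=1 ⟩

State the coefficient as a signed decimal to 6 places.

-0.534522  (= −√(2/7))

√[5·3!1!3!/8! · 3!1!3!3!3!1!] = √(81/14)
  +(−1)^0/∏(0,3,1,3,0,0)! = 1/36  (running 1/36)
  +(−1)^1/∏(1,2,0,2,1,1)! = -1/4  (running -2/9)
⟨..|..⟩ = √(81/14)·(-2/9) = -0.534522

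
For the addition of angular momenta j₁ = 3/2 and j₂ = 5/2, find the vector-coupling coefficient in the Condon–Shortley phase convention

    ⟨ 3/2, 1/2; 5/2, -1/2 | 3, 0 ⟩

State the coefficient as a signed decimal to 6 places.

j₁+j₂−J=1  J+j₁−j₂=2  J−j₁+j₂=4  j₁+j₂+J+1=8
(j₁±m₁, j₂±m₂, J±M) = (2,1,2,3,3,3)
P² = 36/5
sum k=0..1:
  [0] +1/4 = 1/4
  [1] −1/12 = -1/12
S = 1/6
C² = P²·S² = 1/5 ; C = +0.447214

+√(1/5) ≈ +0.447214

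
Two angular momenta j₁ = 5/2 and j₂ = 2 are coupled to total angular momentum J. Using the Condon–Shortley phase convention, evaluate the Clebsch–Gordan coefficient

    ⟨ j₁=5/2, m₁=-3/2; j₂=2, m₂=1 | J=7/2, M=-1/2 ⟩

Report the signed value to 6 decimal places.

−√(121/315) ≈ -0.619780

√[8·1!4!3!/9! · 1!4!3!1!3!4!] = √(2304/35)
  +(−1)^0/∏(0,1,4,3,0,0)! = 1/144  (running 1/144)
  +(−1)^1/∏(1,0,3,2,1,1)! = -1/12  (running -11/144)
⟨..|..⟩ = √(2304/35)·(-11/144) = -0.619780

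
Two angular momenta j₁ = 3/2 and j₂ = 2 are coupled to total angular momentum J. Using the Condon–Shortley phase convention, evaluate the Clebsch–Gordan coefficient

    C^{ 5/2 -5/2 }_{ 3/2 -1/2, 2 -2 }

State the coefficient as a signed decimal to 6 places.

+0.755929  (= +√(4/7))

√[6·1!2!3!/7! · 1!2!0!4!0!5!] = √(576/7)
  +(−1)^0/∏(0,1,2,0,0,3)! = 1/12  (running 1/12)
⟨..|..⟩ = √(576/7)·(1/12) = +0.755929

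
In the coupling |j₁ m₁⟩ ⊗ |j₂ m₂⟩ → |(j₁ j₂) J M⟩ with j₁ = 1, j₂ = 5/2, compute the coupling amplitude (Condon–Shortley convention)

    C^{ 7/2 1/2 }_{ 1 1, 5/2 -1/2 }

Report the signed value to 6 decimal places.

√[8·0!2!5!/8! · 2!0!2!3!4!3!] = √(1152/7)
  +(−1)^0/∏(0,0,0,2,2,3)! = 1/24  (running 1/24)
⟨..|..⟩ = √(1152/7)·(1/24) = +0.534522

+0.534522  (= +√(2/7))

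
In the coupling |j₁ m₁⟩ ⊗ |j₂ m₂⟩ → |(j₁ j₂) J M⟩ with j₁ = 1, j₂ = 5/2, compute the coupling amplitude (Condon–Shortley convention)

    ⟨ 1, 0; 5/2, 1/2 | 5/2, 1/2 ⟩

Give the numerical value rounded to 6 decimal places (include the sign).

−√(1/35) ≈ -0.169031

triangle: 1!×1!×4!/7! = 24/5040
(j±m)!: 1!×1!×3!×2!×3!×2! = 144
prefactor² = (2J+1)×Δ×N² = 144/35
  k=0: +1/(0!×1!×1!×3!×0!×1!) = 1/6
  k=1: −1/(1!×0!×0!×2!×1!×2!) = -1/4
Σ = -1/12  ⇒  CG² = 144/35×(-1/12)² = 1/35
CG = −√(1/35) = -0.169031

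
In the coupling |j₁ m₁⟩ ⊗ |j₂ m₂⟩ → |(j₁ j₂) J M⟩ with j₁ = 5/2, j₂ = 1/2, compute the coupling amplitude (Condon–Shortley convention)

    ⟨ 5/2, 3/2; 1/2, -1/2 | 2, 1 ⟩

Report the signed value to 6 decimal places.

+√(2/3) ≈ +0.816497

√[5·1!4!0!/6! · 4!1!0!1!3!1!] = √(24)
  +(−1)^0/∏(0,1,1,0,3,0)! = 1/6  (running 1/6)
⟨..|..⟩ = √(24)·(1/6) = +0.816497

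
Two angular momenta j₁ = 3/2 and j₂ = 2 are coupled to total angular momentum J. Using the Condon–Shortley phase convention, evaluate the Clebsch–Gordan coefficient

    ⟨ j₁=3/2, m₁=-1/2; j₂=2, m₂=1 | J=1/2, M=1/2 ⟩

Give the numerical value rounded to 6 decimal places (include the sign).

+√(3/10) ≈ +0.547723

j₁+j₂−J=3  J+j₁−j₂=0  J−j₁+j₂=1  j₁+j₂+J+1=5
(j₁±m₁, j₂±m₂, J±M) = (1,2,3,1,1,0)
P² = 6/5
sum k=2..2:
  [2] +1/2 = 1/2
S = 1/2
C² = P²·S² = 3/10 ; C = +0.547723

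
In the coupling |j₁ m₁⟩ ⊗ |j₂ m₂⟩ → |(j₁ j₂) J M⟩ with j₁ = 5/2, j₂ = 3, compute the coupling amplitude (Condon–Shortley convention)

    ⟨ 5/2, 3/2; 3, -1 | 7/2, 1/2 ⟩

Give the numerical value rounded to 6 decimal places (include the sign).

√[8·2!3!4!/10! · 4!1!2!4!4!3!] = √(18432/175)
  +(−1)^0/∏(0,2,1,2,2,2)! = 1/16  (running 1/16)
  +(−1)^1/∏(1,1,0,1,3,3)! = -1/36  (running 5/144)
⟨..|..⟩ = √(18432/175)·(5/144) = +0.356348

+0.356348  (= +√(8/63))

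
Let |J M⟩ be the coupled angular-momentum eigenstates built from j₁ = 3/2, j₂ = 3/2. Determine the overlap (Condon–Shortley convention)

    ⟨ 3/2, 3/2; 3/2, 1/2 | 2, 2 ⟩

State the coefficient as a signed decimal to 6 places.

+0.707107

√[5·1!2!2!/6! · 3!0!2!1!4!0!] = √(8)
  +(−1)^0/∏(0,1,0,2,2,0)! = 1/4  (running 1/4)
⟨..|..⟩ = √(8)·(1/4) = +0.707107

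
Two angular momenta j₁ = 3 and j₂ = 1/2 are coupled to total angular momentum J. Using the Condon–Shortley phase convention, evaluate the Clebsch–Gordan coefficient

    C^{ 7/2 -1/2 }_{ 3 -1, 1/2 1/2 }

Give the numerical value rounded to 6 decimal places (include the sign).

triangle: 0!×6!×1!/8! = 720/40320
(j±m)!: 2!×4!×1!×0!×3!×4! = 6912
prefactor² = (2J+1)×Δ×N² = 6912/7
  k=0: +1/(0!×0!×4!×1!×2!×0!) = 1/48
Σ = 1/48  ⇒  CG² = 6912/7×1/48² = 3/7
CG = +√(3/7) = +0.654654

+√(3/7) ≈ +0.654654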